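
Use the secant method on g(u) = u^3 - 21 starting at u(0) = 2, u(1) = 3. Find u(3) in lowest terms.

g(2) = -13, g(3) = 6. u(2) = 3 - 6·(3 - 2)/(6 - (-13)) = 51/19.
g(3) = 6, g(51/19) = -11388/6859. u(3) = (51/19) - (-11388/6859)·((51/19) - 3)/((-11388/6859) - 6) = 8035/2919.

8035/2919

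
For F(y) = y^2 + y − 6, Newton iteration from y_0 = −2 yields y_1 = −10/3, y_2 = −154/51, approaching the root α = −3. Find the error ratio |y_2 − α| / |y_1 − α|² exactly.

3/17

y_1 − α = −10/3 − (−3) = −10/3 + 3 = −1/3, so |y_1 − α| = 1/3.
y_2 − α = −154/51 − (−3) = −154/51 + 3 = −1/51, so |y_2 − α| = 1/51.
|y_1 − α|² = 1/9.
Ratio = (1/51) / (1/9) = 3/17.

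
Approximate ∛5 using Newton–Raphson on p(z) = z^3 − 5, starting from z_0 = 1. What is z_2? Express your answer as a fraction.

821/441

p'(z) = 3z^2.
p(1) = −4, p'(1) = 3, so z_1 = 1 − (−4)/3 = 7/3.
p(7/3) = 208/27, p'(7/3) = 49/3, so z_2 = (7/3) − (208/27)/(49/3) = 821/441.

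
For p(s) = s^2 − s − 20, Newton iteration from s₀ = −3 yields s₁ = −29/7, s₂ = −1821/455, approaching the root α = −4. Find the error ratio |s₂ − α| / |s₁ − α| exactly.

s₁ − α = −29/7 − (−4) = −29/7 + 4 = −1/7, so |s₁ − α| = 1/7.
s₂ − α = −1821/455 − (−4) = −1821/455 + 4 = −1/455, so |s₂ − α| = 1/455.
Ratio = (1/455) / (1/7) = 1/65.

1/65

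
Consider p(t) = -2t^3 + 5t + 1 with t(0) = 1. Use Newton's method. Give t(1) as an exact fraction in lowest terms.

p'(t) = -6t^2 + 5.
p(1) = 4, p'(1) = -1, so t(1) = 1 - 4/(-1) = 5.

5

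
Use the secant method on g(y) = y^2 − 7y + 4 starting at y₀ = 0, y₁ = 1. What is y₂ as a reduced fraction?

2/3

g(0) = 4, g(1) = −2. y₂ = 1 − (−2)·(1 − 0)/((−2) − 4) = 2/3.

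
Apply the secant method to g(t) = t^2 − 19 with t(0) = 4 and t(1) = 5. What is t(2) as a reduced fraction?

13/3

g(4) = −3, g(5) = 6. t(2) = 5 − 6·(5 − 4)/(6 − (−3)) = 13/3.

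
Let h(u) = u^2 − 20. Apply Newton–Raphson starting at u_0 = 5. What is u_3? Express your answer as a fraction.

51841/11592

h'(u) = 2u.
h(5) = 5, h'(5) = 10, so u_1 = 5 − 5/10 = 9/2.
h(9/2) = 1/4, h'(9/2) = 9, so u_2 = (9/2) − (1/4)/9 = 161/36.
h(161/36) = 1/1296, h'(161/36) = 161/18, so u_3 = (161/36) − (1/1296)/(161/18) = 51841/11592.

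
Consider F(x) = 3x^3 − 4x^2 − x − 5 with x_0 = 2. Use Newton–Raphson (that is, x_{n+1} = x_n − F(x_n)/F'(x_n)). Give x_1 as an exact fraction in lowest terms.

37/19

F'(x) = 9x^2 − 8x − 1.
F(2) = 1, F'(2) = 19, so x_1 = 2 − 1/19 = 37/19.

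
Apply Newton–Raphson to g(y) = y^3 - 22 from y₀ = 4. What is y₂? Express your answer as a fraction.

21257/7500

g'(y) = 3y^2.
g(4) = 42, g'(4) = 48, so y₁ = 4 - 42/48 = 25/8.
g(25/8) = 4361/512, g'(25/8) = 1875/64, so y₂ = (25/8) - (4361/512)/(1875/64) = 21257/7500.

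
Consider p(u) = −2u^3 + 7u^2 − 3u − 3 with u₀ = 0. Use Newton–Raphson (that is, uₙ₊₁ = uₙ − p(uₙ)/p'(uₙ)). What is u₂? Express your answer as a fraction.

−14/23

p'(u) = −6u^2 + 14u − 3.
p(0) = −3, p'(0) = −3, so u₁ = 0 − (−3)/(−3) = −1.
p(−1) = 9, p'(−1) = −23, so u₂ = (−1) − 9/(−23) = −14/23.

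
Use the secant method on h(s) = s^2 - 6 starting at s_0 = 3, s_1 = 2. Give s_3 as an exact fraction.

27/11

h(3) = 3, h(2) = -2. s_2 = 2 - (-2)·(2 - 3)/((-2) - 3) = 12/5.
h(2) = -2, h(12/5) = -6/25. s_3 = (12/5) - (-6/25)·((12/5) - 2)/((-6/25) - (-2)) = 27/11.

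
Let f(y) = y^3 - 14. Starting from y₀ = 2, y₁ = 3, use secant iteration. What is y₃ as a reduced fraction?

18386/7693

f(2) = -6, f(3) = 13. y₂ = 3 - 13·(3 - 2)/(13 - (-6)) = 44/19.
f(3) = 13, f(44/19) = -10842/6859. y₃ = (44/19) - (-10842/6859)·((44/19) - 3)/((-10842/6859) - 13) = 18386/7693.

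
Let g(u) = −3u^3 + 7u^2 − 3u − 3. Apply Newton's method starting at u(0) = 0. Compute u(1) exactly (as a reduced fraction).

g'(u) = −9u^2 + 14u − 3.
g(0) = −3, g'(0) = −3, so u(1) = 0 − (−3)/(−3) = −1.

−1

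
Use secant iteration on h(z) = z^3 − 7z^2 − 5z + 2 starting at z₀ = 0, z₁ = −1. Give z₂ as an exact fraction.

−2/3

h(0) = 2, h(−1) = −1. z₂ = (−1) − (−1)·((−1) − 0)/((−1) − 2) = −2/3.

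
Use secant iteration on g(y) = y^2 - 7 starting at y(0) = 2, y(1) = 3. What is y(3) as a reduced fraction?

37/14

g(2) = -3, g(3) = 2. y(2) = 3 - 2·(3 - 2)/(2 - (-3)) = 13/5.
g(3) = 2, g(13/5) = -6/25. y(3) = (13/5) - (-6/25)·((13/5) - 3)/((-6/25) - 2) = 37/14.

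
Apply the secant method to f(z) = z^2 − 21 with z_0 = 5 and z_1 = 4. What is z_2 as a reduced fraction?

41/9

f(5) = 4, f(4) = −5. z_2 = 4 − (−5)·(4 − 5)/((−5) − 4) = 41/9.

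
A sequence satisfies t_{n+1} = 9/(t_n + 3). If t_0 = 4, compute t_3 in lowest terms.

t_1 = 9/(4 + 3) = 9/7.
t_2 = 9/(9/7 + 3) = 21/10.
t_3 = 9/(21/10 + 3) = 30/17.

30/17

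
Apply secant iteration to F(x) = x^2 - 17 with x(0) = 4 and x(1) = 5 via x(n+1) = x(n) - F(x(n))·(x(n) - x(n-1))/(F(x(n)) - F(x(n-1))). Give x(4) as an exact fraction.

F(4) = -1, F(5) = 8. x(2) = 5 - 8·(5 - 4)/(8 - (-1)) = 37/9.
F(5) = 8, F(37/9) = -8/81. x(3) = (37/9) - (-8/81)·((37/9) - 5)/((-8/81) - 8) = 169/41.
F(37/9) = -8/81, F(169/41) = -16/1681. x(4) = (169/41) - (-16/1681)·((169/41) - (37/9))/((-16/1681) - (-8/81)) = 6263/1519.

6263/1519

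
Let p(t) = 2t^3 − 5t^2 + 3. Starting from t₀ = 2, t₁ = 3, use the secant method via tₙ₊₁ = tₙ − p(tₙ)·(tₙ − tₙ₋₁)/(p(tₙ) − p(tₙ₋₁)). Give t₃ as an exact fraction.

p(2) = −1, p(3) = 12. t₂ = 3 − 12·(3 − 2)/(12 − (−1)) = 27/13.
p(3) = 12, p(27/13) = −1428/2197. t₃ = (27/13) − (−1428/2197)·((27/13) − 3)/((−1428/2197) − 12) = 410/193.

410/193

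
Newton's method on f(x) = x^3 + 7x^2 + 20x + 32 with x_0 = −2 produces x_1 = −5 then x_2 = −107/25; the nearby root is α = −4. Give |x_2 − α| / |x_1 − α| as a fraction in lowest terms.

7/25

x_1 − α = −5 − (−4) = −5 + 4 = −1, so |x_1 − α| = 1.
x_2 − α = −107/25 − (−4) = −107/25 + 4 = −7/25, so |x_2 − α| = 7/25.
Ratio = (7/25) / 1 = 7/25.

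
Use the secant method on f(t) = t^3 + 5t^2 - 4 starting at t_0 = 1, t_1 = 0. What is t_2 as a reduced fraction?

f(1) = 2, f(0) = -4. t_2 = 0 - (-4)·(0 - 1)/((-4) - 2) = 2/3.

2/3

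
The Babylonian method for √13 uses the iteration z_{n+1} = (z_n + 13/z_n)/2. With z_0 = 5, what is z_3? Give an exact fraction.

117487/32585

z_1 = (5 + 13/5)/2 = 19/5.
z_2 = (19/5 + 13/(19/5))/2 = 343/95.
z_3 = (343/95 + 13/(343/95))/2 = 117487/32585.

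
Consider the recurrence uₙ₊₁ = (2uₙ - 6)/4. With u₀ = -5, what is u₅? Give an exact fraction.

-49/16

u₁ = (2·(-5) - 6)/4 = -4.
u₂ = (2·(-4) - 6)/4 = -7/2.
u₃ = (2·(-7/2) - 6)/4 = -13/4.
u₄ = (2·(-13/4) - 6)/4 = -25/8.
u₅ = (2·(-25/8) - 6)/4 = -49/16.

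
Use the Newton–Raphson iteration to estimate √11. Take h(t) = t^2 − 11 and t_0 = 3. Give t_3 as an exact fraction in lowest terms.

h'(t) = 2t.
h(3) = −2, h'(3) = 6, so t_1 = 3 − (−2)/6 = 10/3.
h(10/3) = 1/9, h'(10/3) = 20/3, so t_2 = (10/3) − (1/9)/(20/3) = 199/60.
h(199/60) = 1/3600, h'(199/60) = 199/30, so t_3 = (199/60) − (1/3600)/(199/30) = 79201/23880.

79201/23880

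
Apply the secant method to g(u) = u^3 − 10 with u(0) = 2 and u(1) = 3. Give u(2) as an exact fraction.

40/19

g(2) = −2, g(3) = 17. u(2) = 3 − 17·(3 − 2)/(17 − (−2)) = 40/19.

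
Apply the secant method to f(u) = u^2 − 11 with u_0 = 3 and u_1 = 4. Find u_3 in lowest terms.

f(3) = −2, f(4) = 5. u_2 = 4 − 5·(4 − 3)/(5 − (−2)) = 23/7.
f(4) = 5, f(23/7) = −10/49. u_3 = (23/7) − (−10/49)·((23/7) − 4)/((−10/49) − 5) = 169/51.

169/51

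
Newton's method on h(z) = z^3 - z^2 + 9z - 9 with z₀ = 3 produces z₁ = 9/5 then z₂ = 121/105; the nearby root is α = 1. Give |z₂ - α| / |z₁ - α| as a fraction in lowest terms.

4/21

z₁ - α = 9/5 - 1 = 4/5, so |z₁ - α| = 4/5.
z₂ - α = 121/105 - 1 = 16/105, so |z₂ - α| = 16/105.
Ratio = (16/105) / (4/5) = 4/21.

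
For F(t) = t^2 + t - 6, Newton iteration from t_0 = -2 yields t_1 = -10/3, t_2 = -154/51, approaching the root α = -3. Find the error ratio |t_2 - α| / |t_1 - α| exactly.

1/17

t_1 - α = -10/3 - (-3) = -10/3 + 3 = -1/3, so |t_1 - α| = 1/3.
t_2 - α = -154/51 - (-3) = -154/51 + 3 = -1/51, so |t_2 - α| = 1/51.
Ratio = (1/51) / (1/3) = 1/17.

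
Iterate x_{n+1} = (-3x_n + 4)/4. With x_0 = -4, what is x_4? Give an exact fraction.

-7/8

x_1 = (-3·(-4) + 4)/4 = 4.
x_2 = (-3·4 + 4)/4 = -2.
x_3 = (-3·(-2) + 4)/4 = 5/2.
x_4 = (-3·(5/2) + 4)/4 = -7/8.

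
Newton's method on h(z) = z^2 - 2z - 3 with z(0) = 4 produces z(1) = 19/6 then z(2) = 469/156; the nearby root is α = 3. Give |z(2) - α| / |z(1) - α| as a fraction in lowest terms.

1/26

z(1) - α = 19/6 - 3 = 1/6, so |z(1) - α| = 1/6.
z(2) - α = 469/156 - 3 = 1/156, so |z(2) - α| = 1/156.
Ratio = (1/156) / (1/6) = 1/26.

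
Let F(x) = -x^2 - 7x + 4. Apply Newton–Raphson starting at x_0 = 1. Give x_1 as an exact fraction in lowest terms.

F'(x) = -2x - 7.
F(1) = -4, F'(1) = -9, so x_1 = 1 - (-4)/(-9) = 5/9.

5/9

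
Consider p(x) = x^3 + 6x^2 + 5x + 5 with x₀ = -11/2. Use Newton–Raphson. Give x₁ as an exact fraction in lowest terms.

-625/119

p'(x) = 3x^2 + 12x + 5.
p(-11/2) = -59/8, p'(-11/2) = 119/4, so x₁ = (-11/2) - (-59/8)/(119/4) = -625/119.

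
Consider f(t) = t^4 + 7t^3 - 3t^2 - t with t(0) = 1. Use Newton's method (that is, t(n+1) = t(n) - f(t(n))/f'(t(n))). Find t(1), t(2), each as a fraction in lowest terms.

t(1) = 7/9, t(2) = 6419/9753

f'(t) = 4t^3 + 21t^2 - 6t - 1.
f(1) = 4, f'(1) = 18, so t(1) = 1 - 4/18 = 7/9.
f(7/9) = 7000/6561, f'(7/9) = 6502/729, so t(2) = (7/9) - (7000/6561)/(6502/729) = 6419/9753.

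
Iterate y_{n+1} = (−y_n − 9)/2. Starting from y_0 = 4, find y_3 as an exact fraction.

y_1 = (−4 − 9)/2 = −13/2.
y_2 = (−(−13/2) − 9)/2 = −5/4.
y_3 = (−(−5/4) − 9)/2 = −31/8.

−31/8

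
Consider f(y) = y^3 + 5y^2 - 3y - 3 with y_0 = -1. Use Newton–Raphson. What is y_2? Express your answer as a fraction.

f'(y) = 3y^2 + 10y - 3.
f(-1) = 4, f'(-1) = -10, so y_1 = (-1) - 4/(-10) = -3/5.
f(-3/5) = 48/125, f'(-3/5) = -198/25, so y_2 = (-3/5) - (48/125)/(-198/25) = -91/165.

-91/165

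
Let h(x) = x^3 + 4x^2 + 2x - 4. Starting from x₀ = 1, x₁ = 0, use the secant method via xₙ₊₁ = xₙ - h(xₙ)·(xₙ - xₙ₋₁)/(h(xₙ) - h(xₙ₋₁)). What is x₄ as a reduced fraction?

h(1) = 3, h(0) = -4. x₂ = 0 - (-4)·(0 - 1)/((-4) - 3) = 4/7.
h(0) = -4, h(4/7) = -468/343. x₃ = (4/7) - (-468/343)·((4/7) - 0)/((-468/343) - (-4)) = 98/113.
h(4/7) = -468/343, h(98/113) = 2013336/1442897. x₄ = (98/113) - (2013336/1442897)·((98/113) - (4/7))/((2013336/1442897) - (-468/343)) = 2094554/2918483.

2094554/2918483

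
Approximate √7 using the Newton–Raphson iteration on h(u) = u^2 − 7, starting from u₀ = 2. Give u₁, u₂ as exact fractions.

u₁ = 11/4, u₂ = 233/88

h'(u) = 2u.
h(2) = −3, h'(2) = 4, so u₁ = 2 − (−3)/4 = 11/4.
h(11/4) = 9/16, h'(11/4) = 11/2, so u₂ = (11/4) − (9/16)/(11/2) = 233/88.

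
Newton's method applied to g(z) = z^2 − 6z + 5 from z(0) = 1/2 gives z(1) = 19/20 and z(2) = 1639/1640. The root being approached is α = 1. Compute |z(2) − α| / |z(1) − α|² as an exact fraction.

10/41

z(1) − α = 19/20 − 1 = −1/20, so |z(1) − α| = 1/20.
z(2) − α = 1639/1640 − 1 = −1/1640, so |z(2) − α| = 1/1640.
|z(1) − α|² = 1/400.
Ratio = (1/1640) / (1/400) = 10/41.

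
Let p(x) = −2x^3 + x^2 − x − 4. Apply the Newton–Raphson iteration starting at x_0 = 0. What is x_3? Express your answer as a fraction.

p'(x) = −6x^2 + 2x − 1.
p(0) = −4, p'(0) = −1, so x_1 = 0 − (−4)/(−1) = −4.
p(−4) = 144, p'(−4) = −105, so x_2 = (−4) − 144/(−105) = −92/35.
p(−92/35) = 1794816/42875, p'(−92/35) = −58449/1225, so x_3 = (−92/35) − (1794816/42875)/(−58449/1225) = −1194164/681905.

−1194164/681905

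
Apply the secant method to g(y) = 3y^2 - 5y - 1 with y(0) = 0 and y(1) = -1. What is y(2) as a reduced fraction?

-1/8

g(0) = -1, g(-1) = 7. y(2) = (-1) - 7·((-1) - 0)/(7 - (-1)) = -1/8.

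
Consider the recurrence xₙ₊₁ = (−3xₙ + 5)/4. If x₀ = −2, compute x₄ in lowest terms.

x₁ = (−3·(−2) + 5)/4 = 11/4.
x₂ = (−3·(11/4) + 5)/4 = −13/16.
x₃ = (−3·(−13/16) + 5)/4 = 119/64.
x₄ = (−3·(119/64) + 5)/4 = −37/256.

−37/256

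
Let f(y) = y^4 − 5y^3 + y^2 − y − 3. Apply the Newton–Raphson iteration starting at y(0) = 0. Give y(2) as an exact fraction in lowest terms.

f'(y) = 4y^3 − 15y^2 + 2y − 1.
f(0) = −3, f'(0) = −1, so y(1) = 0 − (−3)/(−1) = −3.
f(−3) = 225, f'(−3) = −250, so y(2) = (−3) − 225/(−250) = −21/10.

−21/10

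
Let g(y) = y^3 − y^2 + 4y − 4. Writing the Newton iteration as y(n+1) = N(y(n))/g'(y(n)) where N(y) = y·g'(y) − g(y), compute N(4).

116

g'(y) = 3y^2 − 2y + 4.
N(y) = y·g'(y) − g(y) = y·(3y^2 − 2y + 4) − (y^3 − y^2 + 4y − 4) = 2y^3 − y^2 + 4.
N(4) = 116.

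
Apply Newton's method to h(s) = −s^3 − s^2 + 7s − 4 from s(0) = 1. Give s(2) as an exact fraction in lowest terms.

2/3

h'(s) = −3s^2 − 2s + 7.
h(1) = 1, h'(1) = 2, so s(1) = 1 − 1/2 = 1/2.
h(1/2) = −7/8, h'(1/2) = 21/4, so s(2) = (1/2) − (−7/8)/(21/4) = 2/3.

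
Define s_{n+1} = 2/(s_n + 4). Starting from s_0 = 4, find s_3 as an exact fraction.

s_1 = 2/(4 + 4) = 1/4.
s_2 = 2/(1/4 + 4) = 8/17.
s_3 = 2/(8/17 + 4) = 17/38.

17/38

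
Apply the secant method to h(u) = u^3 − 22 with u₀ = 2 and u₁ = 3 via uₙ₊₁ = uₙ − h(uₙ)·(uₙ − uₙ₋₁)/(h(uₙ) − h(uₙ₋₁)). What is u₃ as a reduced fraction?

24946/8917

h(2) = −14, h(3) = 5. u₂ = 3 − 5·(3 − 2)/(5 − (−14)) = 52/19.
h(3) = 5, h(52/19) = −10290/6859. u₃ = (52/19) − (−10290/6859)·((52/19) − 3)/((−10290/6859) − 5) = 24946/8917.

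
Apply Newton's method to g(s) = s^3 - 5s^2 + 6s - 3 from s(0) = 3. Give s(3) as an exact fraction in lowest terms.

15244/4291

g'(s) = 3s^2 - 10s + 6.
g(3) = -3, g'(3) = 3, so s(1) = 3 - (-3)/3 = 4.
g(4) = 5, g'(4) = 14, so s(2) = 4 - 5/14 = 51/14.
g(51/14) = 2325/2744, g'(51/14) = 1839/196, so s(3) = (51/14) - (2325/2744)/(1839/196) = 15244/4291.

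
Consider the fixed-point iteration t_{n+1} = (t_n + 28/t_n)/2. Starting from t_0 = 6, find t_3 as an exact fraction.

t_1 = (6 + 28/6)/2 = 16/3.
t_2 = (16/3 + 28/(16/3))/2 = 127/24.
t_3 = (127/24 + 28/(127/24))/2 = 32257/6096.

32257/6096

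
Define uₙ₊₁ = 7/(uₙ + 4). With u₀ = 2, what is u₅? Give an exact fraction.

6167/4686

u₁ = 7/(2 + 4) = 7/6.
u₂ = 7/(7/6 + 4) = 42/31.
u₃ = 7/(42/31 + 4) = 217/166.
u₄ = 7/(217/166 + 4) = 1162/881.
u₅ = 7/(1162/881 + 4) = 6167/4686.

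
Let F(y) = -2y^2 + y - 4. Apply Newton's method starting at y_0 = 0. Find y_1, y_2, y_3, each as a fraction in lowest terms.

F'(y) = -4y + 1.
F(0) = -4, F'(0) = 1, so y_1 = 0 - (-4)/1 = 4.
F(4) = -32, F'(4) = -15, so y_2 = 4 - (-32)/(-15) = 28/15.
F(28/15) = -2048/225, F'(28/15) = -97/15, so y_3 = (28/15) - (-2048/225)/(-97/15) = 668/1455.

y_1 = 4, y_2 = 28/15, y_3 = 668/1455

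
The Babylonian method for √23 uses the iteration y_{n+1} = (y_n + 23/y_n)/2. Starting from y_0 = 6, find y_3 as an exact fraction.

92261137/19237776

y_1 = (6 + 23/6)/2 = 59/12.
y_2 = (59/12 + 23/(59/12))/2 = 6793/1416.
y_3 = (6793/1416 + 23/(6793/1416))/2 = 92261137/19237776.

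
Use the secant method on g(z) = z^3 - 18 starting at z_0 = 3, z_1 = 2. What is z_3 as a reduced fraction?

g(3) = 9, g(2) = -10. z_2 = 2 - (-10)·(2 - 3)/((-10) - 9) = 48/19.
g(2) = -10, g(48/19) = -12870/6859. z_3 = (48/19) - (-12870/6859)·((48/19) - 2)/((-12870/6859) - (-10)) = 7377/2786.

7377/2786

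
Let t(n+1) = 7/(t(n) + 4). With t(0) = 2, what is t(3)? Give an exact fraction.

217/166

t(1) = 7/(2 + 4) = 7/6.
t(2) = 7/(7/6 + 4) = 42/31.
t(3) = 7/(42/31 + 4) = 217/166.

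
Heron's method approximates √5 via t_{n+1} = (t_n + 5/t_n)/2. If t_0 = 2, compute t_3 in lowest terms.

51841/23184

t_1 = (2 + 5/2)/2 = 9/4.
t_2 = (9/4 + 5/(9/4))/2 = 161/72.
t_3 = (161/72 + 5/(161/72))/2 = 51841/23184.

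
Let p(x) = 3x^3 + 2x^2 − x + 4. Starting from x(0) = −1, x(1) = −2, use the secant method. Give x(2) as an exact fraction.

−9/7

p(−1) = 4, p(−2) = −10. x(2) = (−2) − (−10)·((−2) − (−1))/((−10) − 4) = −9/7.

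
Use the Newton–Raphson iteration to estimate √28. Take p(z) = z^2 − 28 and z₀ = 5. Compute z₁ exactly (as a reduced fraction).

53/10

p'(z) = 2z.
p(5) = −3, p'(5) = 10, so z₁ = 5 − (−3)/10 = 53/10.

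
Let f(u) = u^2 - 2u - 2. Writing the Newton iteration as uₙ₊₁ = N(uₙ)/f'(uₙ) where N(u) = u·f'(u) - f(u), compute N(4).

f'(u) = 2u - 2.
N(u) = u·f'(u) - f(u) = u·(2u - 2) - (u^2 - 2u - 2) = u^2 + 2.
N(4) = 18.

18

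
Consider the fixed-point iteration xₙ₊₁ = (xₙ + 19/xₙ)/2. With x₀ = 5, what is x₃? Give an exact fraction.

1839281/421960

x₁ = (5 + 19/5)/2 = 22/5.
x₂ = (22/5 + 19/(22/5))/2 = 959/220.
x₃ = (959/220 + 19/(959/220))/2 = 1839281/421960.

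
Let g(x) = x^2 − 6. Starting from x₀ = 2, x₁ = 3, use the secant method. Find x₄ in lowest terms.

267/109

g(2) = −2, g(3) = 3. x₂ = 3 − 3·(3 − 2)/(3 − (−2)) = 12/5.
g(3) = 3, g(12/5) = −6/25. x₃ = (12/5) − (−6/25)·((12/5) − 3)/((−6/25) − 3) = 22/9.
g(12/5) = −6/25, g(22/9) = −2/81. x₄ = (22/9) − (−2/81)·((22/9) − (12/5))/((−2/81) − (−6/25)) = 267/109.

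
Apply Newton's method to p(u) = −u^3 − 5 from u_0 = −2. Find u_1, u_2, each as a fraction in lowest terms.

u_1 = −7/4, u_2 = −503/294

p'(u) = −3u^2.
p(−2) = 3, p'(−2) = −12, so u_1 = (−2) − 3/(−12) = −7/4.
p(−7/4) = 23/64, p'(−7/4) = −147/16, so u_2 = (−7/4) − (23/64)/(−147/16) = −503/294.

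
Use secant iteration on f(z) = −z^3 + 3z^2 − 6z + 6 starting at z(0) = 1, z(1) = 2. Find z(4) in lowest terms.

f(1) = 2, f(2) = −2. z(2) = 2 − (−2)·(2 − 1)/((−2) − 2) = 3/2.
f(2) = −2, f(3/2) = 3/8. z(3) = (3/2) − (3/8)·((3/2) − 2)/((3/8) − (−2)) = 30/19.
f(3/2) = 3/8, f(30/19) = 474/6859. z(4) = (30/19) − (474/6859)·((30/19) − (3/2))/((474/6859) − (3/8)) = 2978/1865.

2978/1865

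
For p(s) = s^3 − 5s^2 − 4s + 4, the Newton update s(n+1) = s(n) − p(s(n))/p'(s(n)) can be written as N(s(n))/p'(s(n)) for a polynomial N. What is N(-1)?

−11

p'(s) = 3s^2 − 10s − 4.
N(s) = s·p'(s) − p(s) = s·(3s^2 − 10s − 4) − (s^3 − 5s^2 − 4s + 4) = 2s^3 − 5s^2 − 4.
N(-1) = −11.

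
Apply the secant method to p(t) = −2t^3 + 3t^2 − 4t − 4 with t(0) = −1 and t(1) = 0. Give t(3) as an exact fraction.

−81/116

p(−1) = 5, p(0) = −4. t(2) = 0 − (−4)·(0 − (−1))/((−4) − 5) = −4/9.
p(0) = −4, p(−4/9) = −1060/729. t(3) = (−4/9) − (−1060/729)·((−4/9) − 0)/((−1060/729) − (−4)) = −81/116.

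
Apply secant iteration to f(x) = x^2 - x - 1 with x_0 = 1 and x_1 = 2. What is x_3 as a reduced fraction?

8/5

f(1) = -1, f(2) = 1. x_2 = 2 - 1·(2 - 1)/(1 - (-1)) = 3/2.
f(2) = 1, f(3/2) = -1/4. x_3 = (3/2) - (-1/4)·((3/2) - 2)/((-1/4) - 1) = 8/5.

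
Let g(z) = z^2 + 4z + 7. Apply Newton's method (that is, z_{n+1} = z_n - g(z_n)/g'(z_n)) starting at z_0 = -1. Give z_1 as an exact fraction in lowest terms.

-3

g'(z) = 2z + 4.
g(-1) = 4, g'(-1) = 2, so z_1 = (-1) - 4/2 = -3.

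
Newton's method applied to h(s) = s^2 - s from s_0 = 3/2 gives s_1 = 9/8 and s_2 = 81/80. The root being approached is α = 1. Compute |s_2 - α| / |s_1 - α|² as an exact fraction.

s_1 - α = 9/8 - 1 = 1/8, so |s_1 - α| = 1/8.
s_2 - α = 81/80 - 1 = 1/80, so |s_2 - α| = 1/80.
|s_1 - α|² = 1/64.
Ratio = (1/80) / (1/64) = 4/5.

4/5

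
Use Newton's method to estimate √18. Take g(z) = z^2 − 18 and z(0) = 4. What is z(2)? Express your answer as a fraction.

g'(z) = 2z.
g(4) = −2, g'(4) = 8, so z(1) = 4 − (−2)/8 = 17/4.
g(17/4) = 1/16, g'(17/4) = 17/2, so z(2) = (17/4) − (1/16)/(17/2) = 577/136.

577/136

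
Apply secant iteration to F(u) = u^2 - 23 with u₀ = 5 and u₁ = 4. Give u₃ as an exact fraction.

379/79

F(5) = 2, F(4) = -7. u₂ = 4 - (-7)·(4 - 5)/((-7) - 2) = 43/9.
F(4) = -7, F(43/9) = -14/81. u₃ = (43/9) - (-14/81)·((43/9) - 4)/((-14/81) - (-7)) = 379/79.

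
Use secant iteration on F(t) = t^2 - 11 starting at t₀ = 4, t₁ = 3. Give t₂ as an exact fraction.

F(4) = 5, F(3) = -2. t₂ = 3 - (-2)·(3 - 4)/((-2) - 5) = 23/7.

23/7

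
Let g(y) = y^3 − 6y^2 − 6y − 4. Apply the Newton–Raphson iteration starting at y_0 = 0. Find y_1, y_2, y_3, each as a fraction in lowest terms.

y_1 = −2/3, y_2 = 2/9, y_3 = −1358/3105

g'(y) = 3y^2 − 12y − 6.
g(0) = −4, g'(0) = −6, so y_1 = 0 − (−4)/(−6) = −2/3.
g(−2/3) = −80/27, g'(−2/3) = 10/3, so y_2 = (−2/3) − (−80/27)/(10/3) = 2/9.
g(2/9) = −4096/729, g'(2/9) = −230/27, so y_3 = (2/9) − (−4096/729)/(−230/27) = −1358/3105.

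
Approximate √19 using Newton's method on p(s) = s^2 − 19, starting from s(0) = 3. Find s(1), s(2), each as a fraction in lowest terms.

s(1) = 14/3, s(2) = 367/84

p'(s) = 2s.
p(3) = −10, p'(3) = 6, so s(1) = 3 − (−10)/6 = 14/3.
p(14/3) = 25/9, p'(14/3) = 28/3, so s(2) = (14/3) − (25/9)/(28/3) = 367/84.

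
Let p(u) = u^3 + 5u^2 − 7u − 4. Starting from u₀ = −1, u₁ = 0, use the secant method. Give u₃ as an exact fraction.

p(−1) = 7, p(0) = −4. u₂ = 0 − (−4)·(0 − (−1))/((−4) − 7) = −4/11.
p(0) = −4, p(−4/11) = −1120/1331. u₃ = (−4/11) − (−1120/1331)·((−4/11) − 0)/((−1120/1331) − (−4)) = −484/1051.

−484/1051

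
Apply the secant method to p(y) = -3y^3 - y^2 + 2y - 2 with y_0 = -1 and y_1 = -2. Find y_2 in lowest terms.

p(-1) = -2, p(-2) = 14. y_2 = (-2) - 14·((-2) - (-1))/(14 - (-2)) = -9/8.

-9/8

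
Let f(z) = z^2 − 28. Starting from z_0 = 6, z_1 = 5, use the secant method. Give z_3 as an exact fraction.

598/113

f(6) = 8, f(5) = −3. z_2 = 5 − (−3)·(5 − 6)/((−3) − 8) = 58/11.
f(5) = −3, f(58/11) = −24/121. z_3 = (58/11) − (−24/121)·((58/11) − 5)/((−24/121) − (−3)) = 598/113.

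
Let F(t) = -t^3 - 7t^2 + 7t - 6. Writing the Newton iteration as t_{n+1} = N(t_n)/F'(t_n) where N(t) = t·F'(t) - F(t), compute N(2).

-38

F'(t) = -3t^2 - 14t + 7.
N(t) = t·F'(t) - F(t) = t·(-3t^2 - 14t + 7) - (-t^3 - 7t^2 + 7t - 6) = -2t^3 - 7t^2 + 6.
N(2) = -38.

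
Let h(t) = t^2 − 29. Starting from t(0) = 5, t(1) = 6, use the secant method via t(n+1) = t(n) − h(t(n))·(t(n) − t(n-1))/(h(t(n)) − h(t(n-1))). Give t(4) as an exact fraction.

39791/7389

h(5) = −4, h(6) = 7. t(2) = 6 − 7·(6 − 5)/(7 − (−4)) = 59/11.
h(6) = 7, h(59/11) = −28/121. t(3) = (59/11) − (−28/121)·((59/11) − 6)/((−28/121) − 7) = 673/125.
h(59/11) = −28/121, h(673/125) = −196/15625. t(4) = (673/125) − (−196/15625)·((673/125) − (59/11))/((−196/15625) − (−28/121)) = 39791/7389.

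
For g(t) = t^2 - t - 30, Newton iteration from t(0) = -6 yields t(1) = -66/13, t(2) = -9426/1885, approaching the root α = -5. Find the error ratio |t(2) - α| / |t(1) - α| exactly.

1/145

t(1) - α = -66/13 - (-5) = -66/13 + 5 = -1/13, so |t(1) - α| = 1/13.
t(2) - α = -9426/1885 - (-5) = -9426/1885 + 5 = -1/1885, so |t(2) - α| = 1/1885.
Ratio = (1/1885) / (1/13) = 1/145.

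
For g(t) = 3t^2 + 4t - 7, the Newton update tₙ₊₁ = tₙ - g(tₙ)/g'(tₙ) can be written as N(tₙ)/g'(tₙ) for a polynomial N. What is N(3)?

g'(t) = 6t + 4.
N(t) = t·g'(t) - g(t) = t·(6t + 4) - (3t^2 + 4t - 7) = 3t^2 + 7.
N(3) = 34.

34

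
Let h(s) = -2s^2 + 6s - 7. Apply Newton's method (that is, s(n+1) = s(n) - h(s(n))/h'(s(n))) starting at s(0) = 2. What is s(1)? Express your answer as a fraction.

h'(s) = -4s + 6.
h(2) = -3, h'(2) = -2, so s(1) = 2 - (-3)/(-2) = 1/2.

1/2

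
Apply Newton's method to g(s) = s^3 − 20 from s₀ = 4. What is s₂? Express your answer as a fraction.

67933/24642

g'(s) = 3s^2.
g(4) = 44, g'(4) = 48, so s₁ = 4 − 44/48 = 37/12.
g(37/12) = 16093/1728, g'(37/12) = 1369/48, so s₂ = (37/12) − (16093/1728)/(1369/48) = 67933/24642.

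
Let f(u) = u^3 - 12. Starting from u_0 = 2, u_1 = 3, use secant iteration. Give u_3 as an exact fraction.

5602/2469

f(2) = -4, f(3) = 15. u_2 = 3 - 15·(3 - 2)/(15 - (-4)) = 42/19.
f(3) = 15, f(42/19) = -8220/6859. u_3 = (42/19) - (-8220/6859)·((42/19) - 3)/((-8220/6859) - 15) = 5602/2469.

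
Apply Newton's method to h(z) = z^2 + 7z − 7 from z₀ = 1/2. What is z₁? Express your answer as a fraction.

29/32

h'(z) = 2z + 7.
h(1/2) = −13/4, h'(1/2) = 8, so z₁ = (1/2) − (−13/4)/8 = 29/32.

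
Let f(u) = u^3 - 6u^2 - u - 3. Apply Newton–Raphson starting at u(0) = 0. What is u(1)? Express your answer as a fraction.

f'(u) = 3u^2 - 12u - 1.
f(0) = -3, f'(0) = -1, so u(1) = 0 - (-3)/(-1) = -3.

-3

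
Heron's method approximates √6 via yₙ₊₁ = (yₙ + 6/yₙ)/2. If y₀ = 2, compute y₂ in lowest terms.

y₁ = (2 + 6/2)/2 = 5/2.
y₂ = (5/2 + 6/(5/2))/2 = 49/20.

49/20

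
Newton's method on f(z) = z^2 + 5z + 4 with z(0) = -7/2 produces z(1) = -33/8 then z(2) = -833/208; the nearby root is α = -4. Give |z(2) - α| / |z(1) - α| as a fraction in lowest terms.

z(1) - α = -33/8 - (-4) = -33/8 + 4 = -1/8, so |z(1) - α| = 1/8.
z(2) - α = -833/208 - (-4) = -833/208 + 4 = -1/208, so |z(2) - α| = 1/208.
Ratio = (1/208) / (1/8) = 1/26.

1/26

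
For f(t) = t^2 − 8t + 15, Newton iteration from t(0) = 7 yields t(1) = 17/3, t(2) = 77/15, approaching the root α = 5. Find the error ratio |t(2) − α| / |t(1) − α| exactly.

1/5

t(1) − α = 17/3 − 5 = 2/3, so |t(1) − α| = 2/3.
t(2) − α = 77/15 − 5 = 2/15, so |t(2) − α| = 2/15.
Ratio = (2/15) / (2/3) = 1/5.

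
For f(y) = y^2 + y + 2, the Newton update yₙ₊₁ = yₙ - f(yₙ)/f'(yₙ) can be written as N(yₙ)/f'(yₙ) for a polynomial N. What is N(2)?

2

f'(y) = 2y + 1.
N(y) = y·f'(y) - f(y) = y·(2y + 1) - (y^2 + y + 2) = y^2 - 2.
N(2) = 2.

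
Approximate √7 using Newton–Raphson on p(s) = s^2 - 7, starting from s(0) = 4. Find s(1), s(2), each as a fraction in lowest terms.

p'(s) = 2s.
p(4) = 9, p'(4) = 8, so s(1) = 4 - 9/8 = 23/8.
p(23/8) = 81/64, p'(23/8) = 23/4, so s(2) = (23/8) - (81/64)/(23/4) = 977/368.

s(1) = 23/8, s(2) = 977/368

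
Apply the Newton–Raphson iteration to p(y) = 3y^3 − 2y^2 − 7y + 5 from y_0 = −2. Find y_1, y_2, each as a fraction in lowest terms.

p'(y) = 9y^2 − 4y − 7.
p(−2) = −13, p'(−2) = 37, so y_1 = (−2) − (−13)/37 = −61/37.
p(−61/37) = −118469/50653, p'(−61/37) = 32934/1369, so y_2 = (−61/37) − (−118469/50653)/(32934/1369) = −1890505/1218558.

y_1 = −61/37, y_2 = −1890505/1218558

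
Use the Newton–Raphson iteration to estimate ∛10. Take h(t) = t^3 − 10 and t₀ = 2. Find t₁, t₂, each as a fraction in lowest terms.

h'(t) = 3t^2.
h(2) = −2, h'(2) = 12, so t₁ = 2 − (−2)/12 = 13/6.
h(13/6) = 37/216, h'(13/6) = 169/12, so t₂ = (13/6) − (37/216)/(169/12) = 3277/1521.

t₁ = 13/6, t₂ = 3277/1521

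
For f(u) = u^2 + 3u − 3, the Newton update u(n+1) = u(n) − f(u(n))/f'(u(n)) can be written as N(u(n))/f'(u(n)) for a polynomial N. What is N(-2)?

7

f'(u) = 2u + 3.
N(u) = u·f'(u) − f(u) = u·(2u + 3) − (u^2 + 3u − 3) = u^2 + 3.
N(-2) = 7.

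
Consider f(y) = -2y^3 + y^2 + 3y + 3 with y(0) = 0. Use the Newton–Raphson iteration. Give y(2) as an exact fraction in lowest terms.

-2/5

f'(y) = -6y^2 + 2y + 3.
f(0) = 3, f'(0) = 3, so y(1) = 0 - 3/3 = -1.
f(-1) = 3, f'(-1) = -5, so y(2) = (-1) - 3/(-5) = -2/5.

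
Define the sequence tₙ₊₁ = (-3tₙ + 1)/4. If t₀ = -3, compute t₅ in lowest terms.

455/512

t₁ = (-3·(-3) + 1)/4 = 5/2.
t₂ = (-3·(5/2) + 1)/4 = -13/8.
t₃ = (-3·(-13/8) + 1)/4 = 47/32.
t₄ = (-3·(47/32) + 1)/4 = -109/128.
t₅ = (-3·(-109/128) + 1)/4 = 455/512.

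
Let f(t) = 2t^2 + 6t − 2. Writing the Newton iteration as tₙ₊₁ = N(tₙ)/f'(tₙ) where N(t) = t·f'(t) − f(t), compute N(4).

f'(t) = 4t + 6.
N(t) = t·f'(t) − f(t) = t·(4t + 6) − (2t^2 + 6t − 2) = 2t^2 + 2.
N(4) = 34.

34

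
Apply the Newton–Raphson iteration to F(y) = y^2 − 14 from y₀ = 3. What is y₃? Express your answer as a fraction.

F'(y) = 2y.
F(3) = −5, F'(3) = 6, so y₁ = 3 − (−5)/6 = 23/6.
F(23/6) = 25/36, F'(23/6) = 23/3, so y₂ = (23/6) − (25/36)/(23/3) = 1033/276.
F(1033/276) = 625/76176, F'(1033/276) = 1033/138, so y₃ = (1033/276) − (625/76176)/(1033/138) = 2133553/570216.

2133553/570216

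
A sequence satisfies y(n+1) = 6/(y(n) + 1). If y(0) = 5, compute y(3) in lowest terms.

y(1) = 6/(5 + 1) = 1.
y(2) = 6/(1 + 1) = 3.
y(3) = 6/(3 + 1) = 3/2.

3/2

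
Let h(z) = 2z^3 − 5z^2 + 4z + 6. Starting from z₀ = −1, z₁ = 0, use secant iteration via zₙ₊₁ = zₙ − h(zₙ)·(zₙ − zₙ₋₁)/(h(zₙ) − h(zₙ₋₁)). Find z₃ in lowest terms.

−363/443

h(−1) = −5, h(0) = 6. z₂ = 0 − 6·(0 − (−1))/(6 − (−5)) = −6/11.
h(0) = 6, h(−6/11) = 2670/1331. z₃ = (−6/11) − (2670/1331)·((−6/11) − 0)/((2670/1331) − 6) = −363/443.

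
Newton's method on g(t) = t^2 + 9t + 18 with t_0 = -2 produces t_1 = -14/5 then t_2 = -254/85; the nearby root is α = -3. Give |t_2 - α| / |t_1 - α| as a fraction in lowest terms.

1/17

t_1 - α = -14/5 - (-3) = -14/5 + 3 = 1/5, so |t_1 - α| = 1/5.
t_2 - α = -254/85 - (-3) = -254/85 + 3 = 1/85, so |t_2 - α| = 1/85.
Ratio = (1/85) / (1/5) = 1/17.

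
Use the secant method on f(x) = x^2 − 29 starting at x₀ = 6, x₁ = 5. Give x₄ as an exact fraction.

9074/1685

f(6) = 7, f(5) = −4. x₂ = 5 − (−4)·(5 − 6)/((−4) − 7) = 59/11.
f(5) = −4, f(59/11) = −28/121. x₃ = (59/11) − (−28/121)·((59/11) − 5)/((−28/121) − (−4)) = 307/57.
f(59/11) = −28/121, f(307/57) = 28/3249. x₄ = (307/57) − (28/3249)·((307/57) − (59/11))/((28/3249) − (−28/121)) = 9074/1685.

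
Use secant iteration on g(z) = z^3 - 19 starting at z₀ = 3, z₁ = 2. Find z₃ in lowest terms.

g(3) = 8, g(2) = -11. z₂ = 2 - (-11)·(2 - 3)/((-11) - 8) = 49/19.
g(2) = -11, g(49/19) = -12672/6859. z₃ = (49/19) - (-12672/6859)·((49/19) - 2)/((-12672/6859) - (-11)) = 15385/5707.

15385/5707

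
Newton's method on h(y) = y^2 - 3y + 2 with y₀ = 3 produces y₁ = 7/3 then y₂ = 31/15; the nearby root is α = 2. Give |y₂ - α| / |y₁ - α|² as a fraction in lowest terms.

y₁ - α = 7/3 - 2 = 1/3, so |y₁ - α| = 1/3.
y₂ - α = 31/15 - 2 = 1/15, so |y₂ - α| = 1/15.
|y₁ - α|² = 1/9.
Ratio = (1/15) / (1/9) = 3/5.

3/5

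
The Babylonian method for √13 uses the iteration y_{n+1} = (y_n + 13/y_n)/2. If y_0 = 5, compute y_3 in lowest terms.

y_1 = (5 + 13/5)/2 = 19/5.
y_2 = (19/5 + 13/(19/5))/2 = 343/95.
y_3 = (343/95 + 13/(343/95))/2 = 117487/32585.

117487/32585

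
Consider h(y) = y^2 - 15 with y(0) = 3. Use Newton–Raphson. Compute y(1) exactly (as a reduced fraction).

h'(y) = 2y.
h(3) = -6, h'(3) = 6, so y(1) = 3 - (-6)/6 = 4.

4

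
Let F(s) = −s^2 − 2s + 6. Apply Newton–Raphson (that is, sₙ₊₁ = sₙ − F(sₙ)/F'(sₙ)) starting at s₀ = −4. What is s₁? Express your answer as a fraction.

F'(s) = −2s − 2.
F(−4) = −2, F'(−4) = 6, so s₁ = (−4) − (−2)/6 = −11/3.

−11/3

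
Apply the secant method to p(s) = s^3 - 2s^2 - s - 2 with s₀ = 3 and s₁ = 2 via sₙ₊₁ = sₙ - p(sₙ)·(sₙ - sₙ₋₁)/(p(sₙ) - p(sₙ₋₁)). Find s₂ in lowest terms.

p(3) = 4, p(2) = -4. s₂ = 2 - (-4)·(2 - 3)/((-4) - 4) = 5/2.

5/2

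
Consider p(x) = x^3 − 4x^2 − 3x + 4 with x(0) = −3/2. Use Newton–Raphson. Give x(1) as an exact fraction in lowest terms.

−79/63

p'(x) = 3x^2 − 8x − 3.
p(−3/2) = −31/8, p'(−3/2) = 63/4, so x(1) = (−3/2) − (−31/8)/(63/4) = −79/63.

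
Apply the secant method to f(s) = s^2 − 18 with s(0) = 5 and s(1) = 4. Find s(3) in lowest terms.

f(5) = 7, f(4) = −2. s(2) = 4 − (−2)·(4 − 5)/((−2) − 7) = 38/9.
f(4) = −2, f(38/9) = −14/81. s(3) = (38/9) − (−14/81)·((38/9) − 4)/((−14/81) − (−2)) = 157/37.

157/37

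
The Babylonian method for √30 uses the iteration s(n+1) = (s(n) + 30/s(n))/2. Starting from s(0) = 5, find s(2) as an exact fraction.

241/44

s(1) = (5 + 30/5)/2 = 11/2.
s(2) = (11/2 + 30/(11/2))/2 = 241/44.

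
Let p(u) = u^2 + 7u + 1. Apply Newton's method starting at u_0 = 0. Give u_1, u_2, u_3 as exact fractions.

p'(u) = 2u + 7.
p(0) = 1, p'(0) = 7, so u_1 = 0 - 1/7 = -1/7.
p(-1/7) = 1/49, p'(-1/7) = 47/7, so u_2 = (-1/7) - (1/49)/(47/7) = -48/329.
p(-48/329) = 1/108241, p'(-48/329) = 2207/329, so u_3 = (-48/329) - (1/108241)/(2207/329) = -105937/726103.

u_1 = -1/7, u_2 = -48/329, u_3 = -105937/726103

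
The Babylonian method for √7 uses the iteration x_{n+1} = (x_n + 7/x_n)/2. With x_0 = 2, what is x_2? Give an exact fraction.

x_1 = (2 + 7/2)/2 = 11/4.
x_2 = (11/4 + 7/(11/4))/2 = 233/88.

233/88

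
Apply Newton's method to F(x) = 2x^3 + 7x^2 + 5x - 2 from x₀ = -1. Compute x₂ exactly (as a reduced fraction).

F'(x) = 6x^2 + 14x + 5.
F(-1) = -2, F'(-1) = -3, so x₁ = (-1) - (-2)/(-3) = -5/3.
F(-5/3) = -4/27, F'(-5/3) = -5/3, so x₂ = (-5/3) - (-4/27)/(-5/3) = -79/45.

-79/45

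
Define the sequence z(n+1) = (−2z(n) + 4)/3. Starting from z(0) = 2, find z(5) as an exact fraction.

z(1) = (−2·2 + 4)/3 = 0.
z(2) = (−2·0 + 4)/3 = 4/3.
z(3) = (−2·(4/3) + 4)/3 = 4/9.
z(4) = (−2·(4/9) + 4)/3 = 28/27.
z(5) = (−2·(28/27) + 4)/3 = 52/81.

52/81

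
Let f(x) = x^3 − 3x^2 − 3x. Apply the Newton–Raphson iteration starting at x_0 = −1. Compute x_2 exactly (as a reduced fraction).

−50/63

f'(x) = 3x^2 − 6x − 3.
f(−1) = −1, f'(−1) = 6, so x_1 = (−1) − (−1)/6 = −5/6.
f(−5/6) = −35/216, f'(−5/6) = 49/12, so x_2 = (−5/6) − (−35/216)/(49/12) = −50/63.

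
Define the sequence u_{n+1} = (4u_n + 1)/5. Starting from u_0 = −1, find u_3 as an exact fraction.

−3/125

u_1 = (4·(−1) + 1)/5 = −3/5.
u_2 = (4·(−3/5) + 1)/5 = −7/25.
u_3 = (4·(−7/25) + 1)/5 = −3/125.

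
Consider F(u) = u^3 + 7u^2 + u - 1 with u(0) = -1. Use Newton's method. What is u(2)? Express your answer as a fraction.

-193/395

F'(u) = 3u^2 + 14u + 1.
F(-1) = 4, F'(-1) = -10, so u(1) = (-1) - 4/(-10) = -3/5.
F(-3/5) = 88/125, F'(-3/5) = -158/25, so u(2) = (-3/5) - (88/125)/(-158/25) = -193/395.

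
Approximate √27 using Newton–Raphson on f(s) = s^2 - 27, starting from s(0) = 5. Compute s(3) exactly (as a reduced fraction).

f'(s) = 2s.
f(5) = -2, f'(5) = 10, so s(1) = 5 - (-2)/10 = 26/5.
f(26/5) = 1/25, f'(26/5) = 52/5, so s(2) = (26/5) - (1/25)/(52/5) = 1351/260.
f(1351/260) = 1/67600, f'(1351/260) = 1351/130, so s(3) = (1351/260) - (1/67600)/(1351/130) = 3650401/702520.

3650401/702520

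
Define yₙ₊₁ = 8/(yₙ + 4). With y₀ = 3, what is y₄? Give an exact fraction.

y₁ = 8/(3 + 4) = 8/7.
y₂ = 8/(8/7 + 4) = 14/9.
y₃ = 8/(14/9 + 4) = 36/25.
y₄ = 8/(36/25 + 4) = 25/17.

25/17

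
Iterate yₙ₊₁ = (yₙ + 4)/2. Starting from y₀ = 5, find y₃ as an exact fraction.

33/8

y₁ = (5 + 4)/2 = 9/2.
y₂ = ((9/2) + 4)/2 = 17/4.
y₃ = ((17/4) + 4)/2 = 33/8.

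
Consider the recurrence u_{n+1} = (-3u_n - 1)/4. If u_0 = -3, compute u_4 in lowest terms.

-67/64

u_1 = (-3·(-3) - 1)/4 = 2.
u_2 = (-3·2 - 1)/4 = -7/4.
u_3 = (-3·(-7/4) - 1)/4 = 17/16.
u_4 = (-3·(17/16) - 1)/4 = -67/64.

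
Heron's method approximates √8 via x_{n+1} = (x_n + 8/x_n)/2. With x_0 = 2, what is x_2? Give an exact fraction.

17/6

x_1 = (2 + 8/2)/2 = 3.
x_2 = (3 + 8/3)/2 = 17/6.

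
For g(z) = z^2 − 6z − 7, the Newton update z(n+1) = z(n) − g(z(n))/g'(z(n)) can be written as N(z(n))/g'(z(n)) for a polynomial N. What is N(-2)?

g'(z) = 2z − 6.
N(z) = z·g'(z) − g(z) = z·(2z − 6) − (z^2 − 6z − 7) = z^2 + 7.
N(-2) = 11.

11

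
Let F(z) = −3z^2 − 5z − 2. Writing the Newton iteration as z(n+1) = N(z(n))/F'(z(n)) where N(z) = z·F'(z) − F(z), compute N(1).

F'(z) = −6z − 5.
N(z) = z·F'(z) − F(z) = z·(−6z − 5) − (−3z^2 − 5z − 2) = −3z^2 + 2.
N(1) = −1.

−1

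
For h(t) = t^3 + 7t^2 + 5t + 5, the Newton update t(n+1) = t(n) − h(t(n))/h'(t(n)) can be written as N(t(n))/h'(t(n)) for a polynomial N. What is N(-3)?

4

h'(t) = 3t^2 + 14t + 5.
N(t) = t·h'(t) − h(t) = t·(3t^2 + 14t + 5) − (t^3 + 7t^2 + 5t + 5) = 2t^3 + 7t^2 − 5.
N(-3) = 4.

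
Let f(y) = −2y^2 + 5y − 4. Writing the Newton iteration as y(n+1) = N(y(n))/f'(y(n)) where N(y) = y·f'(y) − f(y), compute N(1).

2

f'(y) = −4y + 5.
N(y) = y·f'(y) − f(y) = y·(−4y + 5) − (−2y^2 + 5y − 4) = −2y^2 + 4.
N(1) = 2.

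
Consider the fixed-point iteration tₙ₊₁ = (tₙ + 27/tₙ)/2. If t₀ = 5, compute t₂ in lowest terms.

t₁ = (5 + 27/5)/2 = 26/5.
t₂ = (26/5 + 27/(26/5))/2 = 1351/260.

1351/260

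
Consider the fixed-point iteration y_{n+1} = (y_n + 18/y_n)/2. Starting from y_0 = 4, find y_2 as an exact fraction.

577/136

y_1 = (4 + 18/4)/2 = 17/4.
y_2 = (17/4 + 18/(17/4))/2 = 577/136.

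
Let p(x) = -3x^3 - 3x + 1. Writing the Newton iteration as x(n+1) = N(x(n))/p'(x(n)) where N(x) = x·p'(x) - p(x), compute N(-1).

5

p'(x) = -9x^2 - 3.
N(x) = x·p'(x) - p(x) = x·(-9x^2 - 3) - (-3x^3 - 3x + 1) = -6x^3 - 1.
N(-1) = 5.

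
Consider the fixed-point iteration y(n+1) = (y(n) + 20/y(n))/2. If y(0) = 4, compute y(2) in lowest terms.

161/36

y(1) = (4 + 20/4)/2 = 9/2.
y(2) = (9/2 + 20/(9/2))/2 = 161/36.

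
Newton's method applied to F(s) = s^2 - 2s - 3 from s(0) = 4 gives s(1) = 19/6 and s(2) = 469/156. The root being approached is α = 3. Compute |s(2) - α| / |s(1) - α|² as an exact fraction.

s(1) - α = 19/6 - 3 = 1/6, so |s(1) - α| = 1/6.
s(2) - α = 469/156 - 3 = 1/156, so |s(2) - α| = 1/156.
|s(1) - α|² = 1/36.
Ratio = (1/156) / (1/36) = 3/13.

3/13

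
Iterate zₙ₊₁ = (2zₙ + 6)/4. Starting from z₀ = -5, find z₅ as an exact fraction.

z₁ = (2·(-5) + 6)/4 = -1.
z₂ = (2·(-1) + 6)/4 = 1.
z₃ = (2·1 + 6)/4 = 2.
z₄ = (2·2 + 6)/4 = 5/2.
z₅ = (2·(5/2) + 6)/4 = 11/4.

11/4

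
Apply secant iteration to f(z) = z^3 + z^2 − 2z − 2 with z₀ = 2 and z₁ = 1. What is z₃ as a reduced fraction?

97/65

f(2) = 6, f(1) = −2. z₂ = 1 − (−2)·(1 − 2)/((−2) − 6) = 5/4.
f(1) = −2, f(5/4) = −63/64. z₃ = (5/4) − (−63/64)·((5/4) − 1)/((−63/64) − (−2)) = 97/65.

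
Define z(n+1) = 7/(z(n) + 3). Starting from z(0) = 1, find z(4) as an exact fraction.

z(1) = 7/(1 + 3) = 7/4.
z(2) = 7/(7/4 + 3) = 28/19.
z(3) = 7/(28/19 + 3) = 133/85.
z(4) = 7/(133/85 + 3) = 595/388.

595/388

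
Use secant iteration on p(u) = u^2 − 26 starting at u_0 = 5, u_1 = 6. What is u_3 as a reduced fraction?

311/61

p(5) = −1, p(6) = 10. u_2 = 6 − 10·(6 − 5)/(10 − (−1)) = 56/11.
p(6) = 10, p(56/11) = −10/121. u_3 = (56/11) − (−10/121)·((56/11) − 6)/((−10/121) − 10) = 311/61.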